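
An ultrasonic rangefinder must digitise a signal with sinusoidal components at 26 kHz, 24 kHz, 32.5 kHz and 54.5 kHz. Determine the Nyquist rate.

Highest-frequency component: 54.5 kHz.
Nyquist rate = 2 × 54.5 kHz = 109 kHz.

109 kHz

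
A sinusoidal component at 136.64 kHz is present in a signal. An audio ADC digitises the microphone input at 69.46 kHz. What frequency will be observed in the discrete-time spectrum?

136.64 kHz mod fs = 67.18 kHz.
67.18 kHz > fs/2 = 34.73 kHz, folds to fs − 67.18 kHz = 2.28 kHz.

2.28 kHz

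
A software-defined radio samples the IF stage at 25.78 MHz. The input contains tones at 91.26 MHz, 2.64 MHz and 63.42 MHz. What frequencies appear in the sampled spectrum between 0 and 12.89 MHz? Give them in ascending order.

fs/2 = 12.89 MHz.
91.26 MHz mod fs = 13.92 MHz.
13.92 MHz > fs/2 = 12.89 MHz, folds to fs − 13.92 MHz = 11.86 MHz.
2.64 MHz ≤ fs/2 = 12.89 MHz, passes unchanged.
63.42 MHz mod fs = 11.86 MHz.
11.86 MHz ≤ fs/2 = 12.89 MHz, appears at 11.86 MHz.
Distinct values: {2.64 MHz, 11.86 MHz}.

2.64 MHz, 11.86 MHz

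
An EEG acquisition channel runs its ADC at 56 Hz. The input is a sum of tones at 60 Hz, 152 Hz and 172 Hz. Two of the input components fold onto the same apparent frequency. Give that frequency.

4 Hz

fs/2 = 28 Hz.
60 Hz mod fs = 4 Hz.
4 Hz ≤ fs/2 = 28 Hz, appears at 4 Hz.
152 Hz mod fs = 40 Hz.
40 Hz > fs/2 = 28 Hz, folds to fs − 40 Hz = 16 Hz.
172 Hz mod fs = 4 Hz.
4 Hz ≤ fs/2 = 28 Hz, appears at 4 Hz.
60 Hz and 172 Hz both map to 4 Hz.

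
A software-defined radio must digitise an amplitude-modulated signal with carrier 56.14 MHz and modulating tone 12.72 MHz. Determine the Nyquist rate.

AM sidebands sit at fc ± fm = 43.42 MHz and 68.86 MHz.
Highest-frequency component: 68.86 MHz.
Nyquist rate = 2 × 68.86 MHz = 137.72 MHz.

137.72 MHz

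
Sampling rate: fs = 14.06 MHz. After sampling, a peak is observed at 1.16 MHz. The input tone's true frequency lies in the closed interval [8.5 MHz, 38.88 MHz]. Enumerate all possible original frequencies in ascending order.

12.9 MHz, 15.22 MHz, 26.96 MHz, 29.28 MHz

Frequencies that alias to 1.16 MHz are k·fs ± 1.16 MHz for integer k ≥ 0.
k=0: 1.16 MHz.
k=1: 12.9 MHz, 15.22 MHz.
k=2: 26.96 MHz, 29.28 MHz.
k=3: 41.02 MHz, 43.34 MHz.
Within [8.5 MHz, 38.88 MHz]: 12.9 MHz, 15.22 MHz, 26.96 MHz, 29.28 MHz.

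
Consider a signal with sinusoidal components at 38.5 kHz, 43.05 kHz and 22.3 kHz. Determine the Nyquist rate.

Highest-frequency component: 43.05 kHz.
Nyquist rate = 2 × 43.05 kHz = 86.1 kHz.

86.1 kHz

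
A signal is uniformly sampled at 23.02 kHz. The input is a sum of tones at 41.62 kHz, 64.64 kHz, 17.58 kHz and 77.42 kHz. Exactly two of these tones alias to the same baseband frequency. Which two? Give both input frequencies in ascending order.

fs/2 = 11.51 kHz.
41.62 kHz mod fs = 18.6 kHz.
18.6 kHz > fs/2 = 11.51 kHz, folds to fs − 18.6 kHz = 4.42 kHz.
64.64 kHz mod fs = 18.6 kHz.
18.6 kHz > fs/2 = 11.51 kHz, folds to fs − 18.6 kHz = 4.42 kHz.
17.58 kHz > fs/2 = 11.51 kHz, folds to fs − 17.58 kHz = 5.44 kHz.
77.42 kHz mod fs = 8.36 kHz.
8.36 kHz ≤ fs/2 = 11.51 kHz, appears at 8.36 kHz.
41.62 kHz and 64.64 kHz both map to 4.42 kHz.

41.62 kHz, 64.64 kHz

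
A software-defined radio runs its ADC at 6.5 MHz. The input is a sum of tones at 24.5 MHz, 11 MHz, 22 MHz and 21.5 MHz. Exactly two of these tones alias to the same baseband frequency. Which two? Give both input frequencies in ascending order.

fs/2 = 3.25 MHz.
24.5 MHz mod fs = 5 MHz.
5 MHz > fs/2 = 3.25 MHz, folds to fs − 5 MHz = 1.5 MHz.
11 MHz mod fs = 4.5 MHz.
4.5 MHz > fs/2 = 3.25 MHz, folds to fs − 4.5 MHz = 2 MHz.
22 MHz mod fs = 2.5 MHz.
2.5 MHz ≤ fs/2 = 3.25 MHz, appears at 2.5 MHz.
21.5 MHz mod fs = 2 MHz.
2 MHz ≤ fs/2 = 3.25 MHz, appears at 2 MHz.
11 MHz and 21.5 MHz both map to 2 MHz.

11 MHz, 21.5 MHz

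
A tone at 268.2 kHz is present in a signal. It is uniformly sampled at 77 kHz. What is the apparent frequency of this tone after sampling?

37.2 kHz

268.2 kHz mod fs = 37.2 kHz.
37.2 kHz ≤ fs/2 = 38.5 kHz, appears at 37.2 kHz.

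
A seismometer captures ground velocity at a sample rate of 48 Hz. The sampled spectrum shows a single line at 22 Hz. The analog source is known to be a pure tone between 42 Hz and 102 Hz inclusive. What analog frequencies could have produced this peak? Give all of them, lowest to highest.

70 Hz, 74 Hz

Frequencies that alias to 22 Hz are k·fs ± 22 Hz for integer k ≥ 0.
k=0: 22 Hz.
k=1: 26 Hz, 70 Hz.
k=2: 74 Hz, 118 Hz.
k=3: 122 Hz, 166 Hz.
Within [42 Hz, 102 Hz]: 70 Hz, 74 Hz.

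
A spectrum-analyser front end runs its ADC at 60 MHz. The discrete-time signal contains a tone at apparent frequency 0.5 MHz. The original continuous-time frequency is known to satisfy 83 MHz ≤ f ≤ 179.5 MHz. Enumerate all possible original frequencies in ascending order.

119.5 MHz, 120.5 MHz, 179.5 MHz

Frequencies that alias to 0.5 MHz are k·fs ± 0.5 MHz for integer k ≥ 0.
k=0: 0.5 MHz.
k=1: 59.5 MHz, 60.5 MHz.
k=2: 119.5 MHz, 120.5 MHz.
k=3: 179.5 MHz, 180.5 MHz.
k=4: 239.5 MHz, 240.5 MHz.
Within [83 MHz, 179.5 MHz]: 119.5 MHz, 120.5 MHz, 179.5 MHz.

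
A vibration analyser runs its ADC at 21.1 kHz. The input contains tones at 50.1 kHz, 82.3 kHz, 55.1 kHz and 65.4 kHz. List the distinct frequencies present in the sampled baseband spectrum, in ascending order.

2.1 kHz, 7.9 kHz, 8.2 kHz

fs/2 = 10.55 kHz.
50.1 kHz mod fs = 7.9 kHz.
7.9 kHz ≤ fs/2 = 10.55 kHz, appears at 7.9 kHz.
82.3 kHz mod fs = 19 kHz.
19 kHz > fs/2 = 10.55 kHz, folds to fs − 19 kHz = 2.1 kHz.
55.1 kHz mod fs = 12.9 kHz.
12.9 kHz > fs/2 = 10.55 kHz, folds to fs − 12.9 kHz = 8.2 kHz.
65.4 kHz mod fs = 2.1 kHz.
2.1 kHz ≤ fs/2 = 10.55 kHz, appears at 2.1 kHz.
Distinct values: {2.1 kHz, 7.9 kHz, 8.2 kHz}.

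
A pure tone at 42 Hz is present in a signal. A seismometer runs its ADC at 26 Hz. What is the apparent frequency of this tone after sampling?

10 Hz

42 Hz mod fs = 16 Hz.
16 Hz > fs/2 = 13 Hz, folds to fs − 16 Hz = 10 Hz.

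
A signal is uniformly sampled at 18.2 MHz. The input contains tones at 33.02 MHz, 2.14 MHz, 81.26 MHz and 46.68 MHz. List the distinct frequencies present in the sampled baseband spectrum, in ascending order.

fs/2 = 9.1 MHz.
33.02 MHz mod fs = 14.82 MHz.
14.82 MHz > fs/2 = 9.1 MHz, folds to fs − 14.82 MHz = 3.38 MHz.
2.14 MHz ≤ fs/2 = 9.1 MHz, passes unchanged.
81.26 MHz mod fs = 8.46 MHz.
8.46 MHz ≤ fs/2 = 9.1 MHz, appears at 8.46 MHz.
46.68 MHz mod fs = 10.28 MHz.
10.28 MHz > fs/2 = 9.1 MHz, folds to fs − 10.28 MHz = 7.92 MHz.
Distinct values: {2.14 MHz, 3.38 MHz, 7.92 MHz, 8.46 MHz}.

2.14 MHz, 3.38 MHz, 7.92 MHz, 8.46 MHz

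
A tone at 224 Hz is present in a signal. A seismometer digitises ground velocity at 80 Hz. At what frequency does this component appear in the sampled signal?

16 Hz

224 Hz mod fs = 64 Hz.
64 Hz > fs/2 = 40 Hz, folds to fs − 64 Hz = 16 Hz.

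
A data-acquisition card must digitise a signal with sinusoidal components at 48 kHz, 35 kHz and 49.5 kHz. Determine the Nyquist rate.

Highest-frequency component: 49.5 kHz.
Nyquist rate = 2 × 49.5 kHz = 99 kHz.

99 kHz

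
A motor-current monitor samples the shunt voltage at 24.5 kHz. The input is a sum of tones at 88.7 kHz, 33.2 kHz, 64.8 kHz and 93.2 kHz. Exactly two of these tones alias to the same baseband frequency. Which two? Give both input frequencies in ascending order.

33.2 kHz, 64.8 kHz

fs/2 = 12.25 kHz.
88.7 kHz mod fs = 15.2 kHz.
15.2 kHz > fs/2 = 12.25 kHz, folds to fs − 15.2 kHz = 9.3 kHz.
33.2 kHz mod fs = 8.7 kHz.
8.7 kHz ≤ fs/2 = 12.25 kHz, appears at 8.7 kHz.
64.8 kHz mod fs = 15.8 kHz.
15.8 kHz > fs/2 = 12.25 kHz, folds to fs − 15.8 kHz = 8.7 kHz.
93.2 kHz mod fs = 19.7 kHz.
19.7 kHz > fs/2 = 12.25 kHz, folds to fs − 19.7 kHz = 4.8 kHz.
33.2 kHz and 64.8 kHz both map to 8.7 kHz.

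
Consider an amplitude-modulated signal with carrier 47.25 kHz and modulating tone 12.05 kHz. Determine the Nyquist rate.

118.6 kHz

AM sidebands sit at fc ± fm = 35.2 kHz and 59.3 kHz.
Highest-frequency component: 59.3 kHz.
Nyquist rate = 2 × 59.3 kHz = 118.6 kHz.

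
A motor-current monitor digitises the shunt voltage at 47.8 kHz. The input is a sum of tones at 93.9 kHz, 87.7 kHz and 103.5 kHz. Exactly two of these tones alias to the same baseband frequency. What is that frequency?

fs/2 = 23.9 kHz.
93.9 kHz mod fs = 46.1 kHz.
46.1 kHz > fs/2 = 23.9 kHz, folds to fs − 46.1 kHz = 1.7 kHz.
87.7 kHz mod fs = 39.9 kHz.
39.9 kHz > fs/2 = 23.9 kHz, folds to fs − 39.9 kHz = 7.9 kHz.
103.5 kHz mod fs = 7.9 kHz.
7.9 kHz ≤ fs/2 = 23.9 kHz, appears at 7.9 kHz.
87.7 kHz and 103.5 kHz both map to 7.9 kHz.

7.9 kHz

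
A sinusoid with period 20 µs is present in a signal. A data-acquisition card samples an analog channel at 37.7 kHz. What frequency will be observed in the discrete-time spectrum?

T = 20 µs → f = 1/T = 50 kHz.
50 kHz mod fs = 12.3 kHz.
12.3 kHz ≤ fs/2 = 18.85 kHz, appears at 12.3 kHz.

12.3 kHz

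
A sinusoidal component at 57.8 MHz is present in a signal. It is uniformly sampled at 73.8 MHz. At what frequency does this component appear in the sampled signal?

16 MHz

57.8 MHz > fs/2 = 36.9 MHz, folds to fs − 57.8 MHz = 16 MHz.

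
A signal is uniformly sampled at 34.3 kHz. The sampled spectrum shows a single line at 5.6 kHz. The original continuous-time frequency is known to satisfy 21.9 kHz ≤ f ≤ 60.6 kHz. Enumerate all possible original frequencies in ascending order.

Frequencies that alias to 5.6 kHz are k·fs ± 5.6 kHz for integer k ≥ 0.
k=0: 5.6 kHz.
k=1: 28.7 kHz, 39.9 kHz.
k=2: 63 kHz, 74.2 kHz.
Within [21.9 kHz, 60.6 kHz]: 28.7 kHz, 39.9 kHz.

28.7 kHz, 39.9 kHz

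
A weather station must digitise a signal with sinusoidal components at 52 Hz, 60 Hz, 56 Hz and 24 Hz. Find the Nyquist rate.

120 Hz

Highest-frequency component: 60 Hz.
Nyquist rate = 2 × 60 Hz = 120 Hz.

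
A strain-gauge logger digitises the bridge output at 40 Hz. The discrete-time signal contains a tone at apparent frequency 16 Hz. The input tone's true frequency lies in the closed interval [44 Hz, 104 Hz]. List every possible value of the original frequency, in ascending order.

56 Hz, 64 Hz, 96 Hz, 104 Hz

Frequencies that alias to 16 Hz are k·fs ± 16 Hz for integer k ≥ 0.
k=0: 16 Hz.
k=1: 24 Hz, 56 Hz.
k=2: 64 Hz, 96 Hz.
k=3: 104 Hz, 136 Hz.
k=4: 144 Hz, 176 Hz.
Within [44 Hz, 104 Hz]: 56 Hz, 64 Hz, 96 Hz, 104 Hz.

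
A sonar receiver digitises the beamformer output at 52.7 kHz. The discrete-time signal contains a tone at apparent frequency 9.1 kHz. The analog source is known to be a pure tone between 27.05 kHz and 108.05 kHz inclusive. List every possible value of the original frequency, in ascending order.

43.6 kHz, 61.8 kHz, 96.3 kHz

Frequencies that alias to 9.1 kHz are k·fs ± 9.1 kHz for integer k ≥ 0.
k=0: 9.1 kHz.
k=1: 43.6 kHz, 61.8 kHz.
k=2: 96.3 kHz, 114.5 kHz.
k=3: 149 kHz, 167.2 kHz.
Within [27.05 kHz, 108.05 kHz]: 43.6 kHz, 61.8 kHz, 96.3 kHz.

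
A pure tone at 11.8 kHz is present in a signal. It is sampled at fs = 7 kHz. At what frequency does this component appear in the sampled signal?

2.2 kHz

11.8 kHz mod fs = 4.8 kHz.
4.8 kHz > fs/2 = 3.5 kHz, folds to fs − 4.8 kHz = 2.2 kHz.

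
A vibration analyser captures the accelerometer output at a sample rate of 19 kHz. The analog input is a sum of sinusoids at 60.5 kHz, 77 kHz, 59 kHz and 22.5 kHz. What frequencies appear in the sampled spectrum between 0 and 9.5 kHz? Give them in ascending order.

fs/2 = 9.5 kHz.
60.5 kHz mod fs = 3.5 kHz.
3.5 kHz ≤ fs/2 = 9.5 kHz, appears at 3.5 kHz.
77 kHz mod fs = 1 kHz.
1 kHz ≤ fs/2 = 9.5 kHz, appears at 1 kHz.
59 kHz mod fs = 2 kHz.
2 kHz ≤ fs/2 = 9.5 kHz, appears at 2 kHz.
22.5 kHz mod fs = 3.5 kHz.
3.5 kHz ≤ fs/2 = 9.5 kHz, appears at 3.5 kHz.
Distinct values: {1 kHz, 2 kHz, 3.5 kHz}.

1 kHz, 2 kHz, 3.5 kHz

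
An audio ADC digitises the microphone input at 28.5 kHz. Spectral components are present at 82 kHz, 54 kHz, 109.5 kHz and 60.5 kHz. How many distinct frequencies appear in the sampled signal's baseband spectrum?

fs/2 = 14.25 kHz.
82 kHz mod fs = 25 kHz.
25 kHz > fs/2 = 14.25 kHz, folds to fs − 25 kHz = 3.5 kHz.
54 kHz mod fs = 25.5 kHz.
25.5 kHz > fs/2 = 14.25 kHz, folds to fs − 25.5 kHz = 3 kHz.
109.5 kHz mod fs = 24 kHz.
24 kHz > fs/2 = 14.25 kHz, folds to fs − 24 kHz = 4.5 kHz.
60.5 kHz mod fs = 3.5 kHz.
3.5 kHz ≤ fs/2 = 14.25 kHz, appears at 3.5 kHz.
Distinct values: {3 kHz, 3.5 kHz, 4.5 kHz} → 3.

3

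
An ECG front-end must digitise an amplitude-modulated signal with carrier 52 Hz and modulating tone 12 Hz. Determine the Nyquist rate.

AM sidebands sit at fc ± fm = 40 Hz and 64 Hz.
Highest-frequency component: 64 Hz.
Nyquist rate = 2 × 64 Hz = 128 Hz.

128 Hz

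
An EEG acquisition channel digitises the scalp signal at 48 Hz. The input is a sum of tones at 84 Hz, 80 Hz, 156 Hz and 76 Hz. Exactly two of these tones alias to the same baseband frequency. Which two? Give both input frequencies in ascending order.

fs/2 = 24 Hz.
84 Hz mod fs = 36 Hz.
36 Hz > fs/2 = 24 Hz, folds to fs − 36 Hz = 12 Hz.
80 Hz mod fs = 32 Hz.
32 Hz > fs/2 = 24 Hz, folds to fs − 32 Hz = 16 Hz.
156 Hz mod fs = 12 Hz.
12 Hz ≤ fs/2 = 24 Hz, appears at 12 Hz.
76 Hz mod fs = 28 Hz.
28 Hz > fs/2 = 24 Hz, folds to fs − 28 Hz = 20 Hz.
84 Hz and 156 Hz both map to 12 Hz.

84 Hz, 156 Hz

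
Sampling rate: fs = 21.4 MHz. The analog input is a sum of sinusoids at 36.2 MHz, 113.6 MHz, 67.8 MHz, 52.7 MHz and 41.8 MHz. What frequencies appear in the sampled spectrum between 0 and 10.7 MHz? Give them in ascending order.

1 MHz, 3.6 MHz, 6.6 MHz, 9.9 MHz

fs/2 = 10.7 MHz.
36.2 MHz mod fs = 14.8 MHz.
14.8 MHz > fs/2 = 10.7 MHz, folds to fs − 14.8 MHz = 6.6 MHz.
113.6 MHz mod fs = 6.6 MHz.
6.6 MHz ≤ fs/2 = 10.7 MHz, appears at 6.6 MHz.
67.8 MHz mod fs = 3.6 MHz.
3.6 MHz ≤ fs/2 = 10.7 MHz, appears at 3.6 MHz.
52.7 MHz mod fs = 9.9 MHz.
9.9 MHz ≤ fs/2 = 10.7 MHz, appears at 9.9 MHz.
41.8 MHz mod fs = 20.4 MHz.
20.4 MHz > fs/2 = 10.7 MHz, folds to fs − 20.4 MHz = 1 MHz.
Distinct values: {1 MHz, 3.6 MHz, 6.6 MHz, 9.9 MHz}.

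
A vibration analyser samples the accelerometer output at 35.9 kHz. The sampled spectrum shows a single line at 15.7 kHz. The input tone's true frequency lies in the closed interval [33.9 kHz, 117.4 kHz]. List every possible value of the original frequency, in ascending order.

Frequencies that alias to 15.7 kHz are k·fs ± 15.7 kHz for integer k ≥ 0.
k=0: 15.7 kHz.
k=1: 20.2 kHz, 51.6 kHz.
k=2: 56.1 kHz, 87.5 kHz.
k=3: 92 kHz, 123.4 kHz.
k=4: 127.9 kHz, 159.3 kHz.
Within [33.9 kHz, 117.4 kHz]: 51.6 kHz, 56.1 kHz, 87.5 kHz, 92 kHz.

51.6 kHz, 56.1 kHz, 87.5 kHz, 92 kHz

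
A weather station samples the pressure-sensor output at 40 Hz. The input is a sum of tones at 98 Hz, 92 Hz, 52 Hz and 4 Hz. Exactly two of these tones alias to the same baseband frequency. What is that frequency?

fs/2 = 20 Hz.
98 Hz mod fs = 18 Hz.
18 Hz ≤ fs/2 = 20 Hz, appears at 18 Hz.
92 Hz mod fs = 12 Hz.
12 Hz ≤ fs/2 = 20 Hz, appears at 12 Hz.
52 Hz mod fs = 12 Hz.
12 Hz ≤ fs/2 = 20 Hz, appears at 12 Hz.
4 Hz ≤ fs/2 = 20 Hz, passes unchanged.
52 Hz and 92 Hz both map to 12 Hz.

12 Hz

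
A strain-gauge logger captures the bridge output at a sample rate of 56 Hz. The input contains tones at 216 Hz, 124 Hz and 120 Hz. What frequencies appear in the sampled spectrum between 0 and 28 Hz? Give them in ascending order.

fs/2 = 28 Hz.
216 Hz mod fs = 48 Hz.
48 Hz > fs/2 = 28 Hz, folds to fs − 48 Hz = 8 Hz.
124 Hz mod fs = 12 Hz.
12 Hz ≤ fs/2 = 28 Hz, appears at 12 Hz.
120 Hz mod fs = 8 Hz.
8 Hz ≤ fs/2 = 28 Hz, appears at 8 Hz.
Distinct values: {8 Hz, 12 Hz}.

8 Hz, 12 Hz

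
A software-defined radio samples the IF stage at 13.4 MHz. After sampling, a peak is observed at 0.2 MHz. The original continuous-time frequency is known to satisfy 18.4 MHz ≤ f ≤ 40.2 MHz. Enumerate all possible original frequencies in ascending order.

26.6 MHz, 27 MHz, 40 MHz

Frequencies that alias to 0.2 MHz are k·fs ± 0.2 MHz for integer k ≥ 0.
k=0: 0.2 MHz.
k=1: 13.2 MHz, 13.6 MHz.
k=2: 26.6 MHz, 27 MHz.
k=3: 40 MHz, 40.4 MHz.
k=4: 53.4 MHz, 53.8 MHz.
Within [18.4 MHz, 40.2 MHz]: 26.6 MHz, 27 MHz, 40 MHz.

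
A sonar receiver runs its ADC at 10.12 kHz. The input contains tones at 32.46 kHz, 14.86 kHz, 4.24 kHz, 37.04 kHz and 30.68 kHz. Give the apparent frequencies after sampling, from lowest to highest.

0.32 kHz, 2.1 kHz, 3.44 kHz, 4.24 kHz, 4.74 kHz

fs/2 = 5.06 kHz.
32.46 kHz mod fs = 2.1 kHz.
2.1 kHz ≤ fs/2 = 5.06 kHz, appears at 2.1 kHz.
14.86 kHz mod fs = 4.74 kHz.
4.74 kHz ≤ fs/2 = 5.06 kHz, appears at 4.74 kHz.
4.24 kHz ≤ fs/2 = 5.06 kHz, passes unchanged.
37.04 kHz mod fs = 6.68 kHz.
6.68 kHz > fs/2 = 5.06 kHz, folds to fs − 6.68 kHz = 3.44 kHz.
30.68 kHz mod fs = 0.32 kHz.
0.32 kHz ≤ fs/2 = 5.06 kHz, appears at 0.32 kHz.
Distinct values: {0.32 kHz, 2.1 kHz, 3.44 kHz, 4.24 kHz, 4.74 kHz}.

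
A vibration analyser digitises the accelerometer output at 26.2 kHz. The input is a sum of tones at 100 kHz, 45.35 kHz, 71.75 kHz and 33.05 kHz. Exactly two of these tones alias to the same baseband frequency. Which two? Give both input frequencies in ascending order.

33.05 kHz, 71.75 kHz

fs/2 = 13.1 kHz.
100 kHz mod fs = 21.4 kHz.
21.4 kHz > fs/2 = 13.1 kHz, folds to fs − 21.4 kHz = 4.8 kHz.
45.35 kHz mod fs = 19.15 kHz.
19.15 kHz > fs/2 = 13.1 kHz, folds to fs − 19.15 kHz = 7.05 kHz.
71.75 kHz mod fs = 19.35 kHz.
19.35 kHz > fs/2 = 13.1 kHz, folds to fs − 19.35 kHz = 6.85 kHz.
33.05 kHz mod fs = 6.85 kHz.
6.85 kHz ≤ fs/2 = 13.1 kHz, appears at 6.85 kHz.
33.05 kHz and 71.75 kHz both map to 6.85 kHz.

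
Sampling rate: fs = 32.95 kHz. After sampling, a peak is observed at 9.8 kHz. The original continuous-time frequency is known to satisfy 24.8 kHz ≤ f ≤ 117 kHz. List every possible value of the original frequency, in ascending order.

42.75 kHz, 56.1 kHz, 75.7 kHz, 89.05 kHz, 108.65 kHz

Frequencies that alias to 9.8 kHz are k·fs ± 9.8 kHz for integer k ≥ 0.
k=0: 9.8 kHz.
k=1: 23.15 kHz, 42.75 kHz.
k=2: 56.1 kHz, 75.7 kHz.
k=3: 89.05 kHz, 108.65 kHz.
k=4: 122 kHz, 141.6 kHz.
Within [24.8 kHz, 117 kHz]: 42.75 kHz, 56.1 kHz, 75.7 kHz, 89.05 kHz, 108.65 kHz.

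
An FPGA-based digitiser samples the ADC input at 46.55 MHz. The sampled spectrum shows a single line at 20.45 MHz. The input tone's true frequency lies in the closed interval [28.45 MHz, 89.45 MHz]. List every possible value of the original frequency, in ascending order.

67 MHz, 72.65 MHz

Frequencies that alias to 20.45 MHz are k·fs ± 20.45 MHz for integer k ≥ 0.
k=0: 20.45 MHz.
k=1: 26.1 MHz, 67 MHz.
k=2: 72.65 MHz, 113.55 MHz.
k=3: 119.2 MHz, 160.1 MHz.
Within [28.45 MHz, 89.45 MHz]: 67 MHz, 72.65 MHz.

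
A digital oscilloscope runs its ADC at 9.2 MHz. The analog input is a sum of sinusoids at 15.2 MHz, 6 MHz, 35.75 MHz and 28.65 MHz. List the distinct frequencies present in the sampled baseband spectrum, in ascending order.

fs/2 = 4.6 MHz.
15.2 MHz mod fs = 6 MHz.
6 MHz > fs/2 = 4.6 MHz, folds to fs − 6 MHz = 3.2 MHz.
6 MHz > fs/2 = 4.6 MHz, folds to fs − 6 MHz = 3.2 MHz.
35.75 MHz mod fs = 8.15 MHz.
8.15 MHz > fs/2 = 4.6 MHz, folds to fs − 8.15 MHz = 1.05 MHz.
28.65 MHz mod fs = 1.05 MHz.
1.05 MHz ≤ fs/2 = 4.6 MHz, appears at 1.05 MHz.
Distinct values: {1.05 MHz, 3.2 MHz}.

1.05 MHz, 3.2 MHz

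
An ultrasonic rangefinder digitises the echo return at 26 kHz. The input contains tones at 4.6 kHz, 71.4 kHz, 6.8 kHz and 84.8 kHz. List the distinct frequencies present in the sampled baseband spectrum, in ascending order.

4.6 kHz, 6.6 kHz, 6.8 kHz

fs/2 = 13 kHz.
4.6 kHz ≤ fs/2 = 13 kHz, passes unchanged.
71.4 kHz mod fs = 19.4 kHz.
19.4 kHz > fs/2 = 13 kHz, folds to fs − 19.4 kHz = 6.6 kHz.
6.8 kHz ≤ fs/2 = 13 kHz, passes unchanged.
84.8 kHz mod fs = 6.8 kHz.
6.8 kHz ≤ fs/2 = 13 kHz, appears at 6.8 kHz.
Distinct values: {4.6 kHz, 6.6 kHz, 6.8 kHz}.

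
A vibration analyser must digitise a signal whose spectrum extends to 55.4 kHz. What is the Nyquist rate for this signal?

110.8 kHz

Nyquist rate = 2 × 55.4 kHz = 110.8 kHz.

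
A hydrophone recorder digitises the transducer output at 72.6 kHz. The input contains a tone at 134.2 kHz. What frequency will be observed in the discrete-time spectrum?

11 kHz

134.2 kHz mod fs = 61.6 kHz.
61.6 kHz > fs/2 = 36.3 kHz, folds to fs − 61.6 kHz = 11 kHz.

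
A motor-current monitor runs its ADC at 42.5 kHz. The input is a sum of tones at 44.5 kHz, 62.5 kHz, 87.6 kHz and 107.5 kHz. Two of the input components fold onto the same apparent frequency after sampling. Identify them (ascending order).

fs/2 = 21.25 kHz.
44.5 kHz mod fs = 2 kHz.
2 kHz ≤ fs/2 = 21.25 kHz, appears at 2 kHz.
62.5 kHz mod fs = 20 kHz.
20 kHz ≤ fs/2 = 21.25 kHz, appears at 20 kHz.
87.6 kHz mod fs = 2.6 kHz.
2.6 kHz ≤ fs/2 = 21.25 kHz, appears at 2.6 kHz.
107.5 kHz mod fs = 22.5 kHz.
22.5 kHz > fs/2 = 21.25 kHz, folds to fs − 22.5 kHz = 20 kHz.
62.5 kHz and 107.5 kHz both map to 20 kHz.

62.5 kHz, 107.5 kHz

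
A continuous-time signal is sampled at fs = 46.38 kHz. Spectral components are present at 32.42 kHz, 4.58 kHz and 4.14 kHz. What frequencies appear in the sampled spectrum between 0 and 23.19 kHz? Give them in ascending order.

fs/2 = 23.19 kHz.
32.42 kHz > fs/2 = 23.19 kHz, folds to fs − 32.42 kHz = 13.96 kHz.
4.58 kHz ≤ fs/2 = 23.19 kHz, passes unchanged.
4.14 kHz ≤ fs/2 = 23.19 kHz, passes unchanged.
Distinct values: {4.14 kHz, 4.58 kHz, 13.96 kHz}.

4.14 kHz, 4.58 kHz, 13.96 kHz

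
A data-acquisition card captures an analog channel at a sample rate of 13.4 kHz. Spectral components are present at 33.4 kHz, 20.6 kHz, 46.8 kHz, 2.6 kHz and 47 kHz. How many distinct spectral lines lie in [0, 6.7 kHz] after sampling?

3

fs/2 = 6.7 kHz.
33.4 kHz mod fs = 6.6 kHz.
6.6 kHz ≤ fs/2 = 6.7 kHz, appears at 6.6 kHz.
20.6 kHz mod fs = 7.2 kHz.
7.2 kHz > fs/2 = 6.7 kHz, folds to fs − 7.2 kHz = 6.2 kHz.
46.8 kHz mod fs = 6.6 kHz.
6.6 kHz ≤ fs/2 = 6.7 kHz, appears at 6.6 kHz.
2.6 kHz ≤ fs/2 = 6.7 kHz, passes unchanged.
47 kHz mod fs = 6.8 kHz.
6.8 kHz > fs/2 = 6.7 kHz, folds to fs − 6.8 kHz = 6.6 kHz.
Distinct values: {2.6 kHz, 6.2 kHz, 6.6 kHz} → 3.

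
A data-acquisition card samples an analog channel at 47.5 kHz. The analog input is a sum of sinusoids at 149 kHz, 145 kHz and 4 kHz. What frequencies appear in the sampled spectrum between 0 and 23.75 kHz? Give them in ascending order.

fs/2 = 23.75 kHz.
149 kHz mod fs = 6.5 kHz.
6.5 kHz ≤ fs/2 = 23.75 kHz, appears at 6.5 kHz.
145 kHz mod fs = 2.5 kHz.
2.5 kHz ≤ fs/2 = 23.75 kHz, appears at 2.5 kHz.
4 kHz ≤ fs/2 = 23.75 kHz, passes unchanged.
Distinct values: {2.5 kHz, 4 kHz, 6.5 kHz}.

2.5 kHz, 4 kHz, 6.5 kHz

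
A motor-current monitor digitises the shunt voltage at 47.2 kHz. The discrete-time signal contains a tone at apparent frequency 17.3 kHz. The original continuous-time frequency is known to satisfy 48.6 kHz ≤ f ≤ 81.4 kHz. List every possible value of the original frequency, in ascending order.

64.5 kHz, 77.1 kHz

Frequencies that alias to 17.3 kHz are k·fs ± 17.3 kHz for integer k ≥ 0.
k=0: 17.3 kHz.
k=1: 29.9 kHz, 64.5 kHz.
k=2: 77.1 kHz, 111.7 kHz.
k=3: 124.3 kHz, 158.9 kHz.
Within [48.6 kHz, 81.4 kHz]: 64.5 kHz, 77.1 kHz.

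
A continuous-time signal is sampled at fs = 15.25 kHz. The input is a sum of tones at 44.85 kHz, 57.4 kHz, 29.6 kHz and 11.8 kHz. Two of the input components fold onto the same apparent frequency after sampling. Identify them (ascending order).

fs/2 = 7.625 kHz.
44.85 kHz mod fs = 14.35 kHz.
14.35 kHz > fs/2 = 7.625 kHz, folds to fs − 14.35 kHz = 0.9 kHz.
57.4 kHz mod fs = 11.65 kHz.
11.65 kHz > fs/2 = 7.625 kHz, folds to fs − 11.65 kHz = 3.6 kHz.
29.6 kHz mod fs = 14.35 kHz.
14.35 kHz > fs/2 = 7.625 kHz, folds to fs − 14.35 kHz = 0.9 kHz.
11.8 kHz > fs/2 = 7.625 kHz, folds to fs − 11.8 kHz = 3.45 kHz.
29.6 kHz and 44.85 kHz both map to 0.9 kHz.

29.6 kHz, 44.85 kHz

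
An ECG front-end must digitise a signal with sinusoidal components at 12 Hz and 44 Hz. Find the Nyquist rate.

88 Hz

Highest-frequency component: 44 Hz.
Nyquist rate = 2 × 44 Hz = 88 Hz.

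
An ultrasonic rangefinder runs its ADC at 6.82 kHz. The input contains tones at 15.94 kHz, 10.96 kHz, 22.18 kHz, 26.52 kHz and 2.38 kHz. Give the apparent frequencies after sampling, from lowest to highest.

0.76 kHz, 1.72 kHz, 2.3 kHz, 2.38 kHz, 2.68 kHz

fs/2 = 3.41 kHz.
15.94 kHz mod fs = 2.3 kHz.
2.3 kHz ≤ fs/2 = 3.41 kHz, appears at 2.3 kHz.
10.96 kHz mod fs = 4.14 kHz.
4.14 kHz > fs/2 = 3.41 kHz, folds to fs − 4.14 kHz = 2.68 kHz.
22.18 kHz mod fs = 1.72 kHz.
1.72 kHz ≤ fs/2 = 3.41 kHz, appears at 1.72 kHz.
26.52 kHz mod fs = 6.06 kHz.
6.06 kHz > fs/2 = 3.41 kHz, folds to fs − 6.06 kHz = 0.76 kHz.
2.38 kHz ≤ fs/2 = 3.41 kHz, passes unchanged.
Distinct values: {0.76 kHz, 1.72 kHz, 2.3 kHz, 2.38 kHz, 2.68 kHz}.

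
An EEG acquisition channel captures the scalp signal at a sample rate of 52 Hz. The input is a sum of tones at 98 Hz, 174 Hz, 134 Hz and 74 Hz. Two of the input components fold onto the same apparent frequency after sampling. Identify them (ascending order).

fs/2 = 26 Hz.
98 Hz mod fs = 46 Hz.
46 Hz > fs/2 = 26 Hz, folds to fs − 46 Hz = 6 Hz.
174 Hz mod fs = 18 Hz.
18 Hz ≤ fs/2 = 26 Hz, appears at 18 Hz.
134 Hz mod fs = 30 Hz.
30 Hz > fs/2 = 26 Hz, folds to fs − 30 Hz = 22 Hz.
74 Hz mod fs = 22 Hz.
22 Hz ≤ fs/2 = 26 Hz, appears at 22 Hz.
74 Hz and 134 Hz both map to 22 Hz.

74 Hz, 134 Hz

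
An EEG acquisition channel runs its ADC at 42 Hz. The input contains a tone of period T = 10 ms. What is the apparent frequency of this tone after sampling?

T = 10 ms → f = 1/T = 100 Hz.
100 Hz mod fs = 16 Hz.
16 Hz ≤ fs/2 = 21 Hz, appears at 16 Hz.

16 Hz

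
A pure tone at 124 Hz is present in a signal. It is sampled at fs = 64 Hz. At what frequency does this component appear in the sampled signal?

124 Hz mod fs = 60 Hz.
60 Hz > fs/2 = 32 Hz, folds to fs − 60 Hz = 4 Hz.

4 Hz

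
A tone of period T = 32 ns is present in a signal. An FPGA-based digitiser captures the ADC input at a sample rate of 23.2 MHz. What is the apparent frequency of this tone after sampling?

T = 32 ns → f = 1/T = 31.25 MHz.
31.25 MHz mod fs = 8.05 MHz.
8.05 MHz ≤ fs/2 = 11.6 MHz, appears at 8.05 MHz.

8.05 MHz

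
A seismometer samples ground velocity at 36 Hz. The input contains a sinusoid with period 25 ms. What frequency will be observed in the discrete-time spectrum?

T = 25 ms → f = 1/T = 40 Hz.
40 Hz mod fs = 4 Hz.
4 Hz ≤ fs/2 = 18 Hz, appears at 4 Hz.

4 Hz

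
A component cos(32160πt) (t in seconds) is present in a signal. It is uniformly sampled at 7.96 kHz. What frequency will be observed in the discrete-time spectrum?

ω = 32160π rad/s → f = ω/(2π) = 16080 Hz = 16.08 kHz.
16.08 kHz mod fs = 0.16 kHz.
0.16 kHz ≤ fs/2 = 3.98 kHz, appears at 0.16 kHz.

0.16 kHz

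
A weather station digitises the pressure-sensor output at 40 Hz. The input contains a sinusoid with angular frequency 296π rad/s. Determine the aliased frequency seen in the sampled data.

ω = 296π rad/s → f = ω/(2π) = 148 Hz.
148 Hz mod fs = 28 Hz.
28 Hz > fs/2 = 20 Hz, folds to fs − 28 Hz = 12 Hz.

12 Hz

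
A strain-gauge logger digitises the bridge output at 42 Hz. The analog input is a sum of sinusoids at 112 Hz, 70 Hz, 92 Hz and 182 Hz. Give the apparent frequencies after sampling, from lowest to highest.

fs/2 = 21 Hz.
112 Hz mod fs = 28 Hz.
28 Hz > fs/2 = 21 Hz, folds to fs − 28 Hz = 14 Hz.
70 Hz mod fs = 28 Hz.
28 Hz > fs/2 = 21 Hz, folds to fs − 28 Hz = 14 Hz.
92 Hz mod fs = 8 Hz.
8 Hz ≤ fs/2 = 21 Hz, appears at 8 Hz.
182 Hz mod fs = 14 Hz.
14 Hz ≤ fs/2 = 21 Hz, appears at 14 Hz.
Distinct values: {8 Hz, 14 Hz}.

8 Hz, 14 Hz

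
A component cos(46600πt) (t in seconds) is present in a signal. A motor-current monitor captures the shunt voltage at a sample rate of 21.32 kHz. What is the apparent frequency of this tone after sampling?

ω = 46600π rad/s → f = ω/(2π) = 23300 Hz = 23.3 kHz.
23.3 kHz mod fs = 1.98 kHz.
1.98 kHz ≤ fs/2 = 10.66 kHz, appears at 1.98 kHz.

1.98 kHz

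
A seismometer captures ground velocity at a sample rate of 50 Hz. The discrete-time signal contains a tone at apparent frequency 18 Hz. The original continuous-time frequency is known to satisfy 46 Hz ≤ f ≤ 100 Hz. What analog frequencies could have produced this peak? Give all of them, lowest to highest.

68 Hz, 82 Hz

Frequencies that alias to 18 Hz are k·fs ± 18 Hz for integer k ≥ 0.
k=0: 18 Hz.
k=1: 32 Hz, 68 Hz.
k=2: 82 Hz, 118 Hz.
k=3: 132 Hz, 168 Hz.
Within [46 Hz, 100 Hz]: 68 Hz, 82 Hz.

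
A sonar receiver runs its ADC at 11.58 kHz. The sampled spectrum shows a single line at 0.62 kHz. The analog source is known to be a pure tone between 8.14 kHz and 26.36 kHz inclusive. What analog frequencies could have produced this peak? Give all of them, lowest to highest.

Frequencies that alias to 0.62 kHz are k·fs ± 0.62 kHz for integer k ≥ 0.
k=0: 0.62 kHz.
k=1: 10.96 kHz, 12.2 kHz.
k=2: 22.54 kHz, 23.78 kHz.
k=3: 34.12 kHz, 35.36 kHz.
Within [8.14 kHz, 26.36 kHz]: 10.96 kHz, 12.2 kHz, 22.54 kHz, 23.78 kHz.

10.96 kHz, 12.2 kHz, 22.54 kHz, 23.78 kHz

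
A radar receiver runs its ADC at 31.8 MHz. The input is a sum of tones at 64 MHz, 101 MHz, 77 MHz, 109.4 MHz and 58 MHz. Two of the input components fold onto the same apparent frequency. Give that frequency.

5.6 MHz

fs/2 = 15.9 MHz.
64 MHz mod fs = 0.4 MHz.
0.4 MHz ≤ fs/2 = 15.9 MHz, appears at 0.4 MHz.
101 MHz mod fs = 5.6 MHz.
5.6 MHz ≤ fs/2 = 15.9 MHz, appears at 5.6 MHz.
77 MHz mod fs = 13.4 MHz.
13.4 MHz ≤ fs/2 = 15.9 MHz, appears at 13.4 MHz.
109.4 MHz mod fs = 14 MHz.
14 MHz ≤ fs/2 = 15.9 MHz, appears at 14 MHz.
58 MHz mod fs = 26.2 MHz.
26.2 MHz > fs/2 = 15.9 MHz, folds to fs − 26.2 MHz = 5.6 MHz.
58 MHz and 101 MHz both map to 5.6 MHz.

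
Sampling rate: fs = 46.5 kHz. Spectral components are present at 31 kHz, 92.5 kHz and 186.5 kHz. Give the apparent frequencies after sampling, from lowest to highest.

0.5 kHz, 15.5 kHz

fs/2 = 23.25 kHz.
31 kHz > fs/2 = 23.25 kHz, folds to fs − 31 kHz = 15.5 kHz.
92.5 kHz mod fs = 46 kHz.
46 kHz > fs/2 = 23.25 kHz, folds to fs − 46 kHz = 0.5 kHz.
186.5 kHz mod fs = 0.5 kHz.
0.5 kHz ≤ fs/2 = 23.25 kHz, appears at 0.5 kHz.
Distinct values: {0.5 kHz, 15.5 kHz}.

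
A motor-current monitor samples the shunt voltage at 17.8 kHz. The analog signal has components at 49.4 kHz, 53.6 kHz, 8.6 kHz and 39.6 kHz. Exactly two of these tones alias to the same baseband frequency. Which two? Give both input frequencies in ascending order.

fs/2 = 8.9 kHz.
49.4 kHz mod fs = 13.8 kHz.
13.8 kHz > fs/2 = 8.9 kHz, folds to fs − 13.8 kHz = 4 kHz.
53.6 kHz mod fs = 0.2 kHz.
0.2 kHz ≤ fs/2 = 8.9 kHz, appears at 0.2 kHz.
8.6 kHz ≤ fs/2 = 8.9 kHz, passes unchanged.
39.6 kHz mod fs = 4 kHz.
4 kHz ≤ fs/2 = 8.9 kHz, appears at 4 kHz.
39.6 kHz and 49.4 kHz both map to 4 kHz.

39.6 kHz, 49.4 kHz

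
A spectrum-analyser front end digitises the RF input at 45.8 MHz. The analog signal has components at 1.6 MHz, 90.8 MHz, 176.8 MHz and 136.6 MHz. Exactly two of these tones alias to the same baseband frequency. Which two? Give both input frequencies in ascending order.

90.8 MHz, 136.6 MHz

fs/2 = 22.9 MHz.
1.6 MHz ≤ fs/2 = 22.9 MHz, passes unchanged.
90.8 MHz mod fs = 45 MHz.
45 MHz > fs/2 = 22.9 MHz, folds to fs − 45 MHz = 0.8 MHz.
176.8 MHz mod fs = 39.4 MHz.
39.4 MHz > fs/2 = 22.9 MHz, folds to fs − 39.4 MHz = 6.4 MHz.
136.6 MHz mod fs = 45 MHz.
45 MHz > fs/2 = 22.9 MHz, folds to fs − 45 MHz = 0.8 MHz.
90.8 MHz and 136.6 MHz both map to 0.8 MHz.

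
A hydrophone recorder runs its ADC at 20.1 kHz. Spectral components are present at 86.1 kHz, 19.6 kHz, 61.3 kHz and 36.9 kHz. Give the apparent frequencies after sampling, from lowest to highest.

0.5 kHz, 1 kHz, 3.3 kHz, 5.7 kHz

fs/2 = 10.05 kHz.
86.1 kHz mod fs = 5.7 kHz.
5.7 kHz ≤ fs/2 = 10.05 kHz, appears at 5.7 kHz.
19.6 kHz > fs/2 = 10.05 kHz, folds to fs − 19.6 kHz = 0.5 kHz.
61.3 kHz mod fs = 1 kHz.
1 kHz ≤ fs/2 = 10.05 kHz, appears at 1 kHz.
36.9 kHz mod fs = 16.8 kHz.
16.8 kHz > fs/2 = 10.05 kHz, folds to fs − 16.8 kHz = 3.3 kHz.
Distinct values: {0.5 kHz, 1 kHz, 3.3 kHz, 5.7 kHz}.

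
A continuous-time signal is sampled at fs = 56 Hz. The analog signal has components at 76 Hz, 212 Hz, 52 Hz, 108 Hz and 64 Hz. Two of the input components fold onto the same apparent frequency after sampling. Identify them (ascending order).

fs/2 = 28 Hz.
76 Hz mod fs = 20 Hz.
20 Hz ≤ fs/2 = 28 Hz, appears at 20 Hz.
212 Hz mod fs = 44 Hz.
44 Hz > fs/2 = 28 Hz, folds to fs − 44 Hz = 12 Hz.
52 Hz > fs/2 = 28 Hz, folds to fs − 52 Hz = 4 Hz.
108 Hz mod fs = 52 Hz.
52 Hz > fs/2 = 28 Hz, folds to fs − 52 Hz = 4 Hz.
64 Hz mod fs = 8 Hz.
8 Hz ≤ fs/2 = 28 Hz, appears at 8 Hz.
52 Hz and 108 Hz both map to 4 Hz.

52 Hz, 108 Hz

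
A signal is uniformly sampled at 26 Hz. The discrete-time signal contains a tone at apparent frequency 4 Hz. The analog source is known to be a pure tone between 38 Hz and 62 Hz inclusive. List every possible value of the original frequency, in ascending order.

Frequencies that alias to 4 Hz are k·fs ± 4 Hz for integer k ≥ 0.
k=0: 4 Hz.
k=1: 22 Hz, 30 Hz.
k=2: 48 Hz, 56 Hz.
k=3: 74 Hz, 82 Hz.
Within [38 Hz, 62 Hz]: 48 Hz, 56 Hz.

48 Hz, 56 Hz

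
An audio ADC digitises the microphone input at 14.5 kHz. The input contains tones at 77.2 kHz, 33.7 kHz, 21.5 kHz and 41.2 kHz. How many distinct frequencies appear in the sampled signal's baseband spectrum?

3

fs/2 = 7.25 kHz.
77.2 kHz mod fs = 4.7 kHz.
4.7 kHz ≤ fs/2 = 7.25 kHz, appears at 4.7 kHz.
33.7 kHz mod fs = 4.7 kHz.
4.7 kHz ≤ fs/2 = 7.25 kHz, appears at 4.7 kHz.
21.5 kHz mod fs = 7 kHz.
7 kHz ≤ fs/2 = 7.25 kHz, appears at 7 kHz.
41.2 kHz mod fs = 12.2 kHz.
12.2 kHz > fs/2 = 7.25 kHz, folds to fs − 12.2 kHz = 2.3 kHz.
Distinct values: {2.3 kHz, 4.7 kHz, 7 kHz} → 3.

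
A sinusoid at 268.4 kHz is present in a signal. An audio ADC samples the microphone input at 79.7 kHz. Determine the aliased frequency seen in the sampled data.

29.3 kHz

268.4 kHz mod fs = 29.3 kHz.
29.3 kHz ≤ fs/2 = 39.85 kHz, appears at 29.3 kHz.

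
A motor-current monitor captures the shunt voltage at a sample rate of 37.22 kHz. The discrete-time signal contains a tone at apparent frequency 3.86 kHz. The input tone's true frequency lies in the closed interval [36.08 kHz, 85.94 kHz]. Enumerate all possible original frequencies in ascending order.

Frequencies that alias to 3.86 kHz are k·fs ± 3.86 kHz for integer k ≥ 0.
k=0: 3.86 kHz.
k=1: 33.36 kHz, 41.08 kHz.
k=2: 70.58 kHz, 78.3 kHz.
k=3: 107.8 kHz, 115.52 kHz.
Within [36.08 kHz, 85.94 kHz]: 41.08 kHz, 70.58 kHz, 78.3 kHz.

41.08 kHz, 70.58 kHz, 78.3 kHz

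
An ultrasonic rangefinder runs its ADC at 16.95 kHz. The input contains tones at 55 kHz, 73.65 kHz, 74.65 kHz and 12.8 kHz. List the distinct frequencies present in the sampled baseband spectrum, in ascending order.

4.15 kHz, 5.85 kHz, 6.85 kHz

fs/2 = 8.475 kHz.
55 kHz mod fs = 4.15 kHz.
4.15 kHz ≤ fs/2 = 8.475 kHz, appears at 4.15 kHz.
73.65 kHz mod fs = 5.85 kHz.
5.85 kHz ≤ fs/2 = 8.475 kHz, appears at 5.85 kHz.
74.65 kHz mod fs = 6.85 kHz.
6.85 kHz ≤ fs/2 = 8.475 kHz, appears at 6.85 kHz.
12.8 kHz > fs/2 = 8.475 kHz, folds to fs − 12.8 kHz = 4.15 kHz.
Distinct values: {4.15 kHz, 5.85 kHz, 6.85 kHz}.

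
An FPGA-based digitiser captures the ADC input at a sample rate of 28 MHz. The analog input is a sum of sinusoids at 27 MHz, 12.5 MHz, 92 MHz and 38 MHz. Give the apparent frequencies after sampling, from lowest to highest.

fs/2 = 14 MHz.
27 MHz > fs/2 = 14 MHz, folds to fs − 27 MHz = 1 MHz.
12.5 MHz ≤ fs/2 = 14 MHz, passes unchanged.
92 MHz mod fs = 8 MHz.
8 MHz ≤ fs/2 = 14 MHz, appears at 8 MHz.
38 MHz mod fs = 10 MHz.
10 MHz ≤ fs/2 = 14 MHz, appears at 10 MHz.
Distinct values: {1 MHz, 8 MHz, 10 MHz, 12.5 MHz}.

1 MHz, 8 MHz, 10 MHz, 12.5 MHz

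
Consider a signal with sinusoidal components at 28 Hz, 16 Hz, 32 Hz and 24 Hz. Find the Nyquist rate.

64 Hz

Highest-frequency component: 32 Hz.
Nyquist rate = 2 × 32 Hz = 64 Hz.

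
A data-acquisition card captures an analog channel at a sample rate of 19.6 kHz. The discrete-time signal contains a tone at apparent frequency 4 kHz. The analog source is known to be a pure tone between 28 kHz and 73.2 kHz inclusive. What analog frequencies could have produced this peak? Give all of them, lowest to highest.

Frequencies that alias to 4 kHz are k·fs ± 4 kHz for integer k ≥ 0.
k=0: 4 kHz.
k=1: 15.6 kHz, 23.6 kHz.
k=2: 35.2 kHz, 43.2 kHz.
k=3: 54.8 kHz, 62.8 kHz.
k=4: 74.4 kHz, 82.4 kHz.
Within [28 kHz, 73.2 kHz]: 35.2 kHz, 43.2 kHz, 54.8 kHz, 62.8 kHz.

35.2 kHz, 43.2 kHz, 54.8 kHz, 62.8 kHz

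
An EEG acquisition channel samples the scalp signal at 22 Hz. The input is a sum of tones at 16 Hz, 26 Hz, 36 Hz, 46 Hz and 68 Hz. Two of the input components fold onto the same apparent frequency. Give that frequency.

fs/2 = 11 Hz.
16 Hz > fs/2 = 11 Hz, folds to fs − 16 Hz = 6 Hz.
26 Hz mod fs = 4 Hz.
4 Hz ≤ fs/2 = 11 Hz, appears at 4 Hz.
36 Hz mod fs = 14 Hz.
14 Hz > fs/2 = 11 Hz, folds to fs − 14 Hz = 8 Hz.
46 Hz mod fs = 2 Hz.
2 Hz ≤ fs/2 = 11 Hz, appears at 2 Hz.
68 Hz mod fs = 2 Hz.
2 Hz ≤ fs/2 = 11 Hz, appears at 2 Hz.
46 Hz and 68 Hz both map to 2 Hz.

2 Hz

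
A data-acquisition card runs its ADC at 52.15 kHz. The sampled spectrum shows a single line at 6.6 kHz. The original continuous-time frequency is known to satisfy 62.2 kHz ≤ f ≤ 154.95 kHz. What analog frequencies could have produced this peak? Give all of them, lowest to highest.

Frequencies that alias to 6.6 kHz are k·fs ± 6.6 kHz for integer k ≥ 0.
k=0: 6.6 kHz.
k=1: 45.55 kHz, 58.75 kHz.
k=2: 97.7 kHz, 110.9 kHz.
k=3: 149.85 kHz, 163.05 kHz.
k=4: 202 kHz, 215.2 kHz.
Within [62.2 kHz, 154.95 kHz]: 97.7 kHz, 110.9 kHz, 149.85 kHz.

97.7 kHz, 110.9 kHz, 149.85 kHz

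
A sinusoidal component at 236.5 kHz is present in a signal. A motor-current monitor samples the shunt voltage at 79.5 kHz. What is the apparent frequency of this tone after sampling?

236.5 kHz mod fs = 77.5 kHz.
77.5 kHz > fs/2 = 39.75 kHz, folds to fs − 77.5 kHz = 2 kHz.

2 kHz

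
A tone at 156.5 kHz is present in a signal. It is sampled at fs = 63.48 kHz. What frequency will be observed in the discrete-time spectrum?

156.5 kHz mod fs = 29.54 kHz.
29.54 kHz ≤ fs/2 = 31.74 kHz, appears at 29.54 kHz.

29.54 kHz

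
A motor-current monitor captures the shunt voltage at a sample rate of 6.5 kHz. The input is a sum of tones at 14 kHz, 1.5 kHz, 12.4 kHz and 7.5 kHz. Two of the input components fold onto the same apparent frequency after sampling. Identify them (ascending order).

7.5 kHz, 14 kHz

fs/2 = 3.25 kHz.
14 kHz mod fs = 1 kHz.
1 kHz ≤ fs/2 = 3.25 kHz, appears at 1 kHz.
1.5 kHz ≤ fs/2 = 3.25 kHz, passes unchanged.
12.4 kHz mod fs = 5.9 kHz.
5.9 kHz > fs/2 = 3.25 kHz, folds to fs − 5.9 kHz = 0.6 kHz.
7.5 kHz mod fs = 1 kHz.
1 kHz ≤ fs/2 = 3.25 kHz, appears at 1 kHz.
7.5 kHz and 14 kHz both map to 1 kHz.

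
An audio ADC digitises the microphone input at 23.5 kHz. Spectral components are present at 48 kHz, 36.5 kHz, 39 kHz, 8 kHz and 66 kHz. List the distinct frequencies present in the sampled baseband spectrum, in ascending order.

1 kHz, 4.5 kHz, 8 kHz, 10.5 kHz

fs/2 = 11.75 kHz.
48 kHz mod fs = 1 kHz.
1 kHz ≤ fs/2 = 11.75 kHz, appears at 1 kHz.
36.5 kHz mod fs = 13 kHz.
13 kHz > fs/2 = 11.75 kHz, folds to fs − 13 kHz = 10.5 kHz.
39 kHz mod fs = 15.5 kHz.
15.5 kHz > fs/2 = 11.75 kHz, folds to fs − 15.5 kHz = 8 kHz.
8 kHz ≤ fs/2 = 11.75 kHz, passes unchanged.
66 kHz mod fs = 19 kHz.
19 kHz > fs/2 = 11.75 kHz, folds to fs − 19 kHz = 4.5 kHz.
Distinct values: {1 kHz, 4.5 kHz, 8 kHz, 10.5 kHz}.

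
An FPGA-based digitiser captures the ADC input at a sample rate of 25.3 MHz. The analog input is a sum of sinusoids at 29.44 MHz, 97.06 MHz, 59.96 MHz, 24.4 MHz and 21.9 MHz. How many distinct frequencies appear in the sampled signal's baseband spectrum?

fs/2 = 12.65 MHz.
29.44 MHz mod fs = 4.14 MHz.
4.14 MHz ≤ fs/2 = 12.65 MHz, appears at 4.14 MHz.
97.06 MHz mod fs = 21.16 MHz.
21.16 MHz > fs/2 = 12.65 MHz, folds to fs − 21.16 MHz = 4.14 MHz.
59.96 MHz mod fs = 9.36 MHz.
9.36 MHz ≤ fs/2 = 12.65 MHz, appears at 9.36 MHz.
24.4 MHz > fs/2 = 12.65 MHz, folds to fs − 24.4 MHz = 0.9 MHz.
21.9 MHz > fs/2 = 12.65 MHz, folds to fs − 21.9 MHz = 3.4 MHz.
Distinct values: {0.9 MHz, 3.4 MHz, 4.14 MHz, 9.36 MHz} → 4.

4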